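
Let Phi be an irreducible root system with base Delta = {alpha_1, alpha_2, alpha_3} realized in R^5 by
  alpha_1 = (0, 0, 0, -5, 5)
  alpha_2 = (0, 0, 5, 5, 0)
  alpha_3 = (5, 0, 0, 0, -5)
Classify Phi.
type A_3

Compute the Cartan integers a_ij = 2(alpha_i, alpha_j)/(alpha_j, alpha_j); the resulting 3x3 Cartan matrix is
[[2, -1, -1], [-1, 2, 0], [-1, 0, 2]].
All simple roots have the same length, so the diagram is simply laced. The associated Dynkin diagram is a chain of 3 nodes with single edges (A_3), so the type is A_3 (the algebra sl(4)).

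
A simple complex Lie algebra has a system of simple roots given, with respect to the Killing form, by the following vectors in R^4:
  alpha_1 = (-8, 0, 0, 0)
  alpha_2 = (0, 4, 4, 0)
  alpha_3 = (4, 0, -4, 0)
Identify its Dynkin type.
Compute the Cartan integers a_ij = 2(alpha_i, alpha_j)/(alpha_j, alpha_j); the resulting 3x3 Cartan matrix is
[[2, 0, -2], [0, 2, -1], [-1, -1, 2]].
The roots have two lengths (squared-length ratio 2:1); the short ones are alpha_{2,3}. The associated Dynkin diagram is a chain of 3 nodes with a double edge at one end; the terminal node there is the unique long simple root (C_3), so the type is C_3 (the algebra sp(6)).

C3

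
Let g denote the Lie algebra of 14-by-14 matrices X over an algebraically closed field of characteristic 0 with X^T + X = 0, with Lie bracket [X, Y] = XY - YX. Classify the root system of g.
This is so(14) with 14 even, which has dimension 14(14-1)/2 = 91 and rank 14/2 = 7. In the classification of classical Lie algebras, the orthogonal algebra so(2n) in an even number of variables has type D_n; here n = 7, so the Dynkin diagram is a chain of 5 nodes with a fork of two nodes at one end (D_7). Hence the type is D_7.

type D_7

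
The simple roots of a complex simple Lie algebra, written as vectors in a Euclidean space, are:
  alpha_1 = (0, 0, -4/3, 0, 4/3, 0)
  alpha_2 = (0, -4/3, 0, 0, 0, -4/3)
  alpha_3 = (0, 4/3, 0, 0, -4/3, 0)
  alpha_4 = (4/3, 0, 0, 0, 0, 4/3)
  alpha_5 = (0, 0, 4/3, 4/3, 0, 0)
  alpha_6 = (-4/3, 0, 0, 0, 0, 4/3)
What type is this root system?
D_6 (so(12))

Compute the Cartan integers a_ij = 2(alpha_i, alpha_j)/(alpha_j, alpha_j); the resulting 6x6 Cartan matrix is
[[2, 0, -1, 0, -1, 0], [0, 2, -1, -1, 0, -1], [-1, -1, 2, 0, 0, 0], [0, -1, 0, 2, 0, 0], [-1, 0, 0, 0, 2, 0], [0, -1, 0, 0, 0, 2]].
All simple roots have the same length, so the diagram is simply laced. The associated Dynkin diagram is a chain of 4 nodes with a fork of two nodes at one end (D_6), so the type is D_6 (the algebra so(12)).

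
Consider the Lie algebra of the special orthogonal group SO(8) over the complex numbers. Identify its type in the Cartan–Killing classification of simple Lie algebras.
This is so(8) with 8 even, which has dimension 8(8-1)/2 = 28 and rank 8/2 = 4. In the classification of classical Lie algebras, the orthogonal algebra so(2n) in an even number of variables has type D_n; here n = 4, so the Dynkin diagram is a chain of 2 nodes with a fork of two nodes at one end (D_4). Hence the type is D_4.

D_4 (so(8))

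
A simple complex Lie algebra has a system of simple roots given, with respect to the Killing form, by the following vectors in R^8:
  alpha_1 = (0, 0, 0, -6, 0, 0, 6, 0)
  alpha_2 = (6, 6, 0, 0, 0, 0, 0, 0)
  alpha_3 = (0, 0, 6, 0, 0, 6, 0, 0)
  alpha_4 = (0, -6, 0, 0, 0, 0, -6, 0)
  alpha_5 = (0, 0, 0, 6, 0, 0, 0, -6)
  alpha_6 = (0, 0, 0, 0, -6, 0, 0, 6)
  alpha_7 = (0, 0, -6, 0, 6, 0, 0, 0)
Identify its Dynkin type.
Compute the Cartan integers a_ij = 2(alpha_i, alpha_j)/(alpha_j, alpha_j); the resulting 7x7 Cartan matrix is
[[2, 0, 0, -1, -1, 0, 0], [0, 2, 0, -1, 0, 0, 0], [0, 0, 2, 0, 0, 0, -1], [-1, -1, 0, 2, 0, 0, 0], [-1, 0, 0, 0, 2, -1, 0], [0, 0, 0, 0, -1, 2, -1], [0, 0, -1, 0, 0, -1, 2]].
All simple roots have the same length, so the diagram is simply laced. The associated Dynkin diagram is a chain of 7 nodes with single edges (A_7), so the type is A_7 (the algebra sl(8)).

A_7 (sl(8))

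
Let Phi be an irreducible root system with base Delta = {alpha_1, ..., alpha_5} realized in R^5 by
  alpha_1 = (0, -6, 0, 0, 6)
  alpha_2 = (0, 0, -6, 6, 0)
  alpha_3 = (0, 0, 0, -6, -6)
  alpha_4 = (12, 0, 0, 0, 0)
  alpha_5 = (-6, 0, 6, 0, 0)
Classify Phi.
Compute the Cartan integers a_ij = 2(alpha_i, alpha_j)/(alpha_j, alpha_j); the resulting 5x5 Cartan matrix is
[[2, 0, -1, 0, 0], [0, 2, -1, 0, -1], [-1, -1, 2, 0, 0], [0, 0, 0, 2, -2], [0, -1, 0, -1, 2]].
The roots have two lengths (squared-length ratio 2:1); the short ones are alpha_{1,2,3,5}. The associated Dynkin diagram is a chain of 5 nodes with a double edge at one end; the terminal node there is the unique long simple root (C_5), so the type is C_5 (the algebra sp(10)).

type C_5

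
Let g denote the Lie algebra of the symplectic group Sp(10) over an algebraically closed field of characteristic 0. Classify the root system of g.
C_5 (sp(10))

This is sp(10), which has dimension 10(10+1)/2 = 55 and rank 10/2 = 5. In the classification of classical Lie algebras, the symplectic algebra sp(2n) has type C_n; here n = 5, so the Dynkin diagram is a chain of 5 nodes with a double edge at one end; the terminal node there is the unique long simple root (C_5). Hence the type is C_5.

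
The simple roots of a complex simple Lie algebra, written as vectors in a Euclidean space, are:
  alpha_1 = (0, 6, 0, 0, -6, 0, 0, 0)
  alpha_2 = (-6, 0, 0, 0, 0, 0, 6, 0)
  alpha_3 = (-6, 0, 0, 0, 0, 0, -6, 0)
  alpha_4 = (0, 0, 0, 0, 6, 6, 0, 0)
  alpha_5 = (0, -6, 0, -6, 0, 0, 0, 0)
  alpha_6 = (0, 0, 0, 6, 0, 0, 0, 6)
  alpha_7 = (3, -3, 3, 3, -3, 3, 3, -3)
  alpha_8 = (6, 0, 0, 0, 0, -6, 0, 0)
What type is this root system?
Compute the Cartan integers a_ij = 2(alpha_i, alpha_j)/(alpha_j, alpha_j); the resulting 8x8 Cartan matrix is
[[2, 0, 0, -1, -1, 0, 0, 0], [0, 2, 0, 0, 0, 0, 0, -1], [0, 0, 2, 0, 0, 0, -1, -1], [-1, 0, 0, 2, 0, 0, 0, -1], [-1, 0, 0, 0, 2, -1, 0, 0], [0, 0, 0, 0, -1, 2, 0, 0], [0, 0, -1, 0, 0, 0, 2, 0], [0, -1, -1, -1, 0, 0, 0, 2]].
All simple roots have the same length, so the diagram is simply laced. The associated Dynkin diagram is a chain of 7 nodes with one extra node attached to the third node from one end (E_8), so the type is E_8.

E_8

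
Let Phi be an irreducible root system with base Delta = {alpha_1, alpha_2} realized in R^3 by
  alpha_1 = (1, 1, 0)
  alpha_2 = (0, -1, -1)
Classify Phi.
A2

Compute the Cartan integers a_ij = 2(alpha_i, alpha_j)/(alpha_j, alpha_j); the resulting 2x2 Cartan matrix is
[[2, -1], [-1, 2]].
All simple roots have the same length, so the diagram is simply laced. The associated Dynkin diagram is a chain of 2 nodes with single edges (A_2), so the type is A_2 (the algebra sl(3)).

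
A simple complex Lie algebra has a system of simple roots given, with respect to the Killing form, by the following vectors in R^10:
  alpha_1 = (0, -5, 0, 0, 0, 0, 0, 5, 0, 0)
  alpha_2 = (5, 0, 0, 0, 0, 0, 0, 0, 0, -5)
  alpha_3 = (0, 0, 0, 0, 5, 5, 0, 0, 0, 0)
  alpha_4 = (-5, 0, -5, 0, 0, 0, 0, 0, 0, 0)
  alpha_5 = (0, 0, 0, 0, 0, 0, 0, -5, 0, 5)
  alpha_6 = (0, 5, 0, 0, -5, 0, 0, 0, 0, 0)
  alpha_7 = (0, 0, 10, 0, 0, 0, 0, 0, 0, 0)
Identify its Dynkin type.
Compute the Cartan integers a_ij = 2(alpha_i, alpha_j)/(alpha_j, alpha_j); the resulting 7x7 Cartan matrix is
[[2, 0, 0, 0, -1, -1, 0], [0, 2, 0, -1, -1, 0, 0], [0, 0, 2, 0, 0, -1, 0], [0, -1, 0, 2, 0, 0, -1], [-1, -1, 0, 0, 2, 0, 0], [-1, 0, -1, 0, 0, 2, 0], [0, 0, 0, -2, 0, 0, 2]].
The roots have two lengths (squared-length ratio 2:1); the short ones are alpha_{1,2,3,4,5,6}. The associated Dynkin diagram is a chain of 7 nodes with a double edge at one end; the terminal node there is the unique long simple root (C_7), so the type is C_7 (the algebra sp(14)).

C7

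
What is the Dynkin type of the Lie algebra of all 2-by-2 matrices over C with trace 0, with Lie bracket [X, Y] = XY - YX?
type A_1

This is sl(2), which has dimension 2^2 - 1 = 3 and rank 2 - 1 = 1 (a Cartan subalgebra is the diagonal traceless matrices). In the classification of classical Lie algebras, the special linear algebra sl(n+1) has type A_n; here n = 1, so the Dynkin diagram is a chain of 1 nodes with single edges (A_1). Hence the type is A_1.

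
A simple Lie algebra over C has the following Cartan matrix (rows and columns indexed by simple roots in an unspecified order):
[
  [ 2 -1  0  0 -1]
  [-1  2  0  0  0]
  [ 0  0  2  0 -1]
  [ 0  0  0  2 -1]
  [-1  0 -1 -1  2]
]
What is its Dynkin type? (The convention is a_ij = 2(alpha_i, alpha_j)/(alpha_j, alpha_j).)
type D_5

The matrix has rank 5 with 2's on the diagonal. Reading the off-diagonal entries as Dynkin edges (a single edge where a_ij = a_ji = -1; a double or triple edge where a_ij * a_ji = 2 or 3), the diagram is a chain of 3 nodes with a fork of two nodes at one end (D_5). One simple-root ordering that puts it in standard form is (alpha_2, alpha_1, alpha_5, alpha_3, alpha_4). So the algebra is type D_5, i.e. so(10).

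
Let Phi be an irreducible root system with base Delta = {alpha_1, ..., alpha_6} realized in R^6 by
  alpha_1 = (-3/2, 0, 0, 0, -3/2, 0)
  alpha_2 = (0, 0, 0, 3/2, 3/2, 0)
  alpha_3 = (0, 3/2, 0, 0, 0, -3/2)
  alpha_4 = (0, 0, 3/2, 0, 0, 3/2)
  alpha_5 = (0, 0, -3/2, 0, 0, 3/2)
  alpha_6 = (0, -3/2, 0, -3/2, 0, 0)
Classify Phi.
type D_6

Compute the Cartan integers a_ij = 2(alpha_i, alpha_j)/(alpha_j, alpha_j); the resulting 6x6 Cartan matrix is
[[2, -1, 0, 0, 0, 0], [-1, 2, 0, 0, 0, -1], [0, 0, 2, -1, -1, -1], [0, 0, -1, 2, 0, 0], [0, 0, -1, 0, 2, 0], [0, -1, -1, 0, 0, 2]].
All simple roots have the same length, so the diagram is simply laced. The associated Dynkin diagram is a chain of 4 nodes with a fork of two nodes at one end (D_6), so the type is D_6 (the algebra so(12)).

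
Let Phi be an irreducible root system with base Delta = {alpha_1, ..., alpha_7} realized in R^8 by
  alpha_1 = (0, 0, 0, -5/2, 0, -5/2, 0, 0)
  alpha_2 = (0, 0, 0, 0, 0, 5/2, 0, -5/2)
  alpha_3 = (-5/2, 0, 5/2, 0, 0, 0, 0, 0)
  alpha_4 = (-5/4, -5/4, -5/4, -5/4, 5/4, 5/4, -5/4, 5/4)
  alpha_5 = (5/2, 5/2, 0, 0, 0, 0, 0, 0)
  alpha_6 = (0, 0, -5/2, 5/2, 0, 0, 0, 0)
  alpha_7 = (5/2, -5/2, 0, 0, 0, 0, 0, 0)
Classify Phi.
E_7

Compute the Cartan integers a_ij = 2(alpha_i, alpha_j)/(alpha_j, alpha_j); the resulting 7x7 Cartan matrix is
[[2, -1, 0, 0, 0, -1, 0], [-1, 2, 0, 0, 0, 0, 0], [0, 0, 2, 0, -1, -1, -1], [0, 0, 0, 2, -1, 0, 0], [0, 0, -1, -1, 2, 0, 0], [-1, 0, -1, 0, 0, 2, 0], [0, 0, -1, 0, 0, 0, 2]].
All simple roots have the same length, so the diagram is simply laced. The associated Dynkin diagram is a chain of 6 nodes with one extra node attached to the third node from one end (E_7), so the type is E_7.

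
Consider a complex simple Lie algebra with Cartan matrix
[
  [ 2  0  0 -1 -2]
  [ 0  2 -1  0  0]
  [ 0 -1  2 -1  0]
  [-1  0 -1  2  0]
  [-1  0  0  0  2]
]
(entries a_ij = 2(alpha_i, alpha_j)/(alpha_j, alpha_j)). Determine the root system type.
The matrix has rank 5 with 2's on the diagonal. Reading the off-diagonal entries as Dynkin edges (a single edge where a_ij = a_ji = -1; a double or triple edge where a_ij * a_ji = 2 or 3), the diagram is a chain of 5 nodes with a double edge at one end; the terminal node there is the unique short simple root (B_5). One simple-root ordering that puts it in standard form is (alpha_2, alpha_3, alpha_4, alpha_1, alpha_5). So the algebra is type B_5, i.e. so(11).

B_5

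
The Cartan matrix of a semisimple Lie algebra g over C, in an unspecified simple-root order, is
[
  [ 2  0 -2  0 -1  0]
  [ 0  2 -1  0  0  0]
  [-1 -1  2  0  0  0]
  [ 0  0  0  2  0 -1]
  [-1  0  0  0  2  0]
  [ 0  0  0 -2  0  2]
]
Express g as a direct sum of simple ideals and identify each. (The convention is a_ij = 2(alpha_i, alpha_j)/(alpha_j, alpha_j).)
The diagram associated to this matrix has two connected components: the simple roots {alpha_4, alpha_6} form a chain of 2 nodes with a double edge at one end; the terminal node there is the unique short simple root (B_2), and {alpha_1, alpha_2, alpha_3, alpha_5} form a chain of 4 nodes with a double edge between the middle two (F_4). A semisimple Lie algebra decomposes uniquely as the direct sum of simple ideals, one per connected component of its Dynkin diagram, so g ≅ B_2 ⊕ F_4 (dimension 10 + 52 = 62).

B_2 (so(5)) + F_4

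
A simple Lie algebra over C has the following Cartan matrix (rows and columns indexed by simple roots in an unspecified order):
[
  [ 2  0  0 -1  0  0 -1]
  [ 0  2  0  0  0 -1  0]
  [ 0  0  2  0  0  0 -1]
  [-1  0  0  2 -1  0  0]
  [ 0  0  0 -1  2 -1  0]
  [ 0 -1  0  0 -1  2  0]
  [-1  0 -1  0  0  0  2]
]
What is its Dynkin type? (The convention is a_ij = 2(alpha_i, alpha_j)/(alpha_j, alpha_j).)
The matrix has rank 7 with 2's on the diagonal. Reading the off-diagonal entries as Dynkin edges (a single edge where a_ij = a_ji = -1; a double or triple edge where a_ij * a_ji = 2 or 3), the diagram is a chain of 7 nodes with single edges (A_7). One simple-root ordering that puts it in standard form is (alpha_2, alpha_6, alpha_5, alpha_4, alpha_1, alpha_7, alpha_3). So the algebra is type A_7, i.e. sl(8).

A_7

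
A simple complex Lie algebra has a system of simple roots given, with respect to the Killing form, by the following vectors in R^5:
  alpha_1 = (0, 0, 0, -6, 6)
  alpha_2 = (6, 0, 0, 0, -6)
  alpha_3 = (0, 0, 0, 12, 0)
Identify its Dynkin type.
C_3 (sp(6))

Compute the Cartan integers a_ij = 2(alpha_i, alpha_j)/(alpha_j, alpha_j); the resulting 3x3 Cartan matrix is
[[2, -1, -1], [-1, 2, 0], [-2, 0, 2]].
The roots have two lengths (squared-length ratio 2:1); the short ones are alpha_{1,2}. The associated Dynkin diagram is a chain of 3 nodes with a double edge at one end; the terminal node there is the unique long simple root (C_3), so the type is C_3 (the algebra sp(6)).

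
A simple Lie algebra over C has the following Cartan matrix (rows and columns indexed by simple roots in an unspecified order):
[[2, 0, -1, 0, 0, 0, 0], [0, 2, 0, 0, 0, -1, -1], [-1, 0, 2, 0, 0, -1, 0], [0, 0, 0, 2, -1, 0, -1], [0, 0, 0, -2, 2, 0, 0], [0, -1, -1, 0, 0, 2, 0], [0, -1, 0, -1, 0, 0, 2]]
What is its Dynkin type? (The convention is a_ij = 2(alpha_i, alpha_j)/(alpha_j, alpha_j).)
C_7 (sp(14))

The matrix has rank 7 with 2's on the diagonal. Reading the off-diagonal entries as Dynkin edges (a single edge where a_ij = a_ji = -1; a double or triple edge where a_ij * a_ji = 2 or 3), the diagram is a chain of 7 nodes with a double edge at one end; the terminal node there is the unique long simple root (C_7). One simple-root ordering that puts it in standard form is (alpha_1, alpha_3, alpha_6, alpha_2, alpha_7, alpha_4, alpha_5). So the algebra is type C_7, i.e. sp(14).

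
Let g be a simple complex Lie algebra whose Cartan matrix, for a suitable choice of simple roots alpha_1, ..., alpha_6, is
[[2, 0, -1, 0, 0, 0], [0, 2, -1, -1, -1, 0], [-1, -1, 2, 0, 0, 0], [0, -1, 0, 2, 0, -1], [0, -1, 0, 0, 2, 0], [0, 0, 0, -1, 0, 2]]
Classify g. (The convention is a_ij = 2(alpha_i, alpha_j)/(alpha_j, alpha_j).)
The matrix has rank 6 with 2's on the diagonal. Reading the off-diagonal entries as Dynkin edges (a single edge where a_ij = a_ji = -1; a double or triple edge where a_ij * a_ji = 2 or 3), the diagram is a chain of 5 nodes with one extra node attached to the third node from one end (E_6). One simple-root ordering that puts it in standard form is (alpha_6, alpha_5, alpha_4, alpha_2, alpha_3, alpha_1). So the algebra is type E_6.

E_6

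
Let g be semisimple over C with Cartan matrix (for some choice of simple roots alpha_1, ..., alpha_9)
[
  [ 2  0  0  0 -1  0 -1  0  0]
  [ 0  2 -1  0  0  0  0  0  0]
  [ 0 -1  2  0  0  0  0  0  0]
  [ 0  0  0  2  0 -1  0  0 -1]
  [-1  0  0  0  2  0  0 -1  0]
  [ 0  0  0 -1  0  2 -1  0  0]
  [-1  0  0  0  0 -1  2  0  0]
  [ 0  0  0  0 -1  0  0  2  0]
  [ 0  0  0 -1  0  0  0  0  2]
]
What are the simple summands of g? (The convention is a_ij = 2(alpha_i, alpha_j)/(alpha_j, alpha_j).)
The diagram associated to this matrix has two connected components: the simple roots {alpha_2, alpha_3} form a chain of 2 nodes with single edges (A_2), and {alpha_1, alpha_4, alpha_5, alpha_6, alpha_7, alpha_8, alpha_9} form a chain of 7 nodes with single edges (A_7). A semisimple Lie algebra decomposes uniquely as the direct sum of simple ideals, one per connected component of its Dynkin diagram, so g ≅ A_2 ⊕ A_7 (dimension 8 + 63 = 71).

A_2 (sl(3)) ⊕ A_7 (sl(8))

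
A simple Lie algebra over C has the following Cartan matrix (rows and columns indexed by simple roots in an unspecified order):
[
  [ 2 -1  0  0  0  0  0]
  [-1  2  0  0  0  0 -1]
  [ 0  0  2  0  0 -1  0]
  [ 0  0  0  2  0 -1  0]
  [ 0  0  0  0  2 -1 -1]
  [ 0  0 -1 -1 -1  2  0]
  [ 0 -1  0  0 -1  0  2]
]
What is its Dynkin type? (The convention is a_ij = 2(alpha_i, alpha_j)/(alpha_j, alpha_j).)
type D_7

The matrix has rank 7 with 2's on the diagonal. Reading the off-diagonal entries as Dynkin edges (a single edge where a_ij = a_ji = -1; a double or triple edge where a_ij * a_ji = 2 or 3), the diagram is a chain of 5 nodes with a fork of two nodes at one end (D_7). One simple-root ordering that puts it in standard form is (alpha_1, alpha_2, alpha_7, alpha_5, alpha_6, alpha_3, alpha_4). So the algebra is type D_7, i.e. so(14).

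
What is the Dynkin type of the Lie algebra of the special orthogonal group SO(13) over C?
B6

This is so(13) with 13 odd, which has dimension 13(13-1)/2 = 78 and rank (13-1)/2 = 6. In the classification of classical Lie algebras, the orthogonal algebra so(2n+1) in an odd number of variables has type B_n; here n = 6, so the Dynkin diagram is a chain of 6 nodes with a double edge at one end; the terminal node there is the unique short simple root (B_6). Hence the type is B_6.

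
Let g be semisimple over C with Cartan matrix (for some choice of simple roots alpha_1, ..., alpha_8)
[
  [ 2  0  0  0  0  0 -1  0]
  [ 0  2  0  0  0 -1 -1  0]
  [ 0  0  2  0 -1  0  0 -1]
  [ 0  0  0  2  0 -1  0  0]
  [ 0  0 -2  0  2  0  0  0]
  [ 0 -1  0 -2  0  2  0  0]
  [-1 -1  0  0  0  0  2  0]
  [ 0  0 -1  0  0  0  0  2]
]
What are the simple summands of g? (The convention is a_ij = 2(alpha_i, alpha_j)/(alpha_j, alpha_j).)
The diagram associated to this matrix has two connected components: the simple roots {alpha_1, alpha_2, alpha_4, alpha_6, alpha_7} form a chain of 5 nodes with a double edge at one end; the terminal node there is the unique short simple root (B_5), and {alpha_3, alpha_5, alpha_8} form a chain of 3 nodes with a double edge at one end; the terminal node there is the unique long simple root (C_3). A semisimple Lie algebra decomposes uniquely as the direct sum of simple ideals, one per connected component of its Dynkin diagram, so g ≅ B_5 ⊕ C_3 (dimension 55 + 21 = 76).

type B_5 + type C_3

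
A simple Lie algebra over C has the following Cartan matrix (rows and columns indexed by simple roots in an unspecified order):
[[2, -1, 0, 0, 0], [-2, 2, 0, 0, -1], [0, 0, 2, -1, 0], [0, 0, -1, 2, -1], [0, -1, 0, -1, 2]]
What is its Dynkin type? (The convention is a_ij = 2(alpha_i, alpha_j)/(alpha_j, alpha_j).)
The matrix has rank 5 with 2's on the diagonal. Reading the off-diagonal entries as Dynkin edges (a single edge where a_ij = a_ji = -1; a double or triple edge where a_ij * a_ji = 2 or 3), the diagram is a chain of 5 nodes with a double edge at one end; the terminal node there is the unique short simple root (B_5). One simple-root ordering that puts it in standard form is (alpha_3, alpha_4, alpha_5, alpha_2, alpha_1). So the algebra is type B_5, i.e. so(11).

type B_5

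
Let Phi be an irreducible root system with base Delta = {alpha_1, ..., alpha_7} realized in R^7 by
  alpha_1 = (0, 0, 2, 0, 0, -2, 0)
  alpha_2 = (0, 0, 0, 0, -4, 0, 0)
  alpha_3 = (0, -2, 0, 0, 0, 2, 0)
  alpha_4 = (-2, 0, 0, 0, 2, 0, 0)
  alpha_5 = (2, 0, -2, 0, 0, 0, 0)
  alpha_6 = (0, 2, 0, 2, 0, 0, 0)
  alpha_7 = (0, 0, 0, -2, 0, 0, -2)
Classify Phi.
C_7

Compute the Cartan integers a_ij = 2(alpha_i, alpha_j)/(alpha_j, alpha_j); the resulting 7x7 Cartan matrix is
[[2, 0, -1, 0, -1, 0, 0], [0, 2, 0, -2, 0, 0, 0], [-1, 0, 2, 0, 0, -1, 0], [0, -1, 0, 2, -1, 0, 0], [-1, 0, 0, -1, 2, 0, 0], [0, 0, -1, 0, 0, 2, -1], [0, 0, 0, 0, 0, -1, 2]].
The roots have two lengths (squared-length ratio 2:1); the short ones are alpha_{1,3,4,5,6,7}. The associated Dynkin diagram is a chain of 7 nodes with a double edge at one end; the terminal node there is the unique long simple root (C_7), so the type is C_7 (the algebra sp(14)).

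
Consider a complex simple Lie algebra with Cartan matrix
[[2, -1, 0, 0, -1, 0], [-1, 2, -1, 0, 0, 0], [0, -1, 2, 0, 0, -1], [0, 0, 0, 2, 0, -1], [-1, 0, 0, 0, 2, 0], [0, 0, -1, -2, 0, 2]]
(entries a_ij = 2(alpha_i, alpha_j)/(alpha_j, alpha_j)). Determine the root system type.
The matrix has rank 6 with 2's on the diagonal. Reading the off-diagonal entries as Dynkin edges (a single edge where a_ij = a_ji = -1; a double or triple edge where a_ij * a_ji = 2 or 3), the diagram is a chain of 6 nodes with a double edge at one end; the terminal node there is the unique short simple root (B_6). One simple-root ordering that puts it in standard form is (alpha_5, alpha_1, alpha_2, alpha_3, alpha_6, alpha_4). So the algebra is type B_6, i.e. so(13).

B6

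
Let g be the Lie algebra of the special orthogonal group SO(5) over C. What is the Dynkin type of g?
This is so(5) with 5 odd, which has dimension 5(5-1)/2 = 10 and rank (5-1)/2 = 2. In the classification of classical Lie algebras, the orthogonal algebra so(2n+1) in an odd number of variables has type B_n; here n = 2, so the Dynkin diagram is a chain of 2 nodes with a double edge at one end; the terminal node there is the unique short simple root (B_2). Hence the type is B_2.

B_2 (so(5))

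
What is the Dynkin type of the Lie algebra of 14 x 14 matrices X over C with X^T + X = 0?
D_7

This is so(14) with 14 even, which has dimension 14(14-1)/2 = 91 and rank 14/2 = 7. In the classification of classical Lie algebras, the orthogonal algebra so(2n) in an even number of variables has type D_n; here n = 7, so the Dynkin diagram is a chain of 5 nodes with a fork of two nodes at one end (D_7). Hence the type is D_7.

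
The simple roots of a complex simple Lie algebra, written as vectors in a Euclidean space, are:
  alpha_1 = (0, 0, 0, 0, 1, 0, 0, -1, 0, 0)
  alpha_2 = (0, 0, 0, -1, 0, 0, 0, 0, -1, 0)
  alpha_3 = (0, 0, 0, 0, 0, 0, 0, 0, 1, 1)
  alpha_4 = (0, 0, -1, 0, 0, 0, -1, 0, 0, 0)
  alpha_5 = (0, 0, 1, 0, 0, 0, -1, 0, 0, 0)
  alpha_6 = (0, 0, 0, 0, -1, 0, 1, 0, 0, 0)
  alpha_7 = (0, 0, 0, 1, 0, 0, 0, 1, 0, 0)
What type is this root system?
Compute the Cartan integers a_ij = 2(alpha_i, alpha_j)/(alpha_j, alpha_j); the resulting 7x7 Cartan matrix is
[[2, 0, 0, 0, 0, -1, -1], [0, 2, -1, 0, 0, 0, -1], [0, -1, 2, 0, 0, 0, 0], [0, 0, 0, 2, 0, -1, 0], [0, 0, 0, 0, 2, -1, 0], [-1, 0, 0, -1, -1, 2, 0], [-1, -1, 0, 0, 0, 0, 2]].
All simple roots have the same length, so the diagram is simply laced. The associated Dynkin diagram is a chain of 5 nodes with a fork of two nodes at one end (D_7), so the type is D_7 (the algebra so(14)).

type D_7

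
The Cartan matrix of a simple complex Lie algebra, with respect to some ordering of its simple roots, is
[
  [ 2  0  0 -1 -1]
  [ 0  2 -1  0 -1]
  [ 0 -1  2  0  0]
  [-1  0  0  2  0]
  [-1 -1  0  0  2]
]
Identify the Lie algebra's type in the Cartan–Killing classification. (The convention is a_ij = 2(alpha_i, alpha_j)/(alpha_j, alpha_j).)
type A_5

The matrix has rank 5 with 2's on the diagonal. Reading the off-diagonal entries as Dynkin edges (a single edge where a_ij = a_ji = -1; a double or triple edge where a_ij * a_ji = 2 or 3), the diagram is a chain of 5 nodes with single edges (A_5). One simple-root ordering that puts it in standard form is (alpha_3, alpha_2, alpha_5, alpha_1, alpha_4). So the algebra is type A_5, i.e. sl(6).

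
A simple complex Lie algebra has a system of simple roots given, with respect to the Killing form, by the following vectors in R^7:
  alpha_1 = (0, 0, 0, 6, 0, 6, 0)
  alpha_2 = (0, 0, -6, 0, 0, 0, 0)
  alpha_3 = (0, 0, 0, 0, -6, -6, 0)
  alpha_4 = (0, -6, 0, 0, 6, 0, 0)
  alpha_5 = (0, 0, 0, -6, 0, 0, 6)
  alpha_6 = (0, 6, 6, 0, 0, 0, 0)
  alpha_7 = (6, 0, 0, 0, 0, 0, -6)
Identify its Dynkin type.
B_7

Compute the Cartan integers a_ij = 2(alpha_i, alpha_j)/(alpha_j, alpha_j); the resulting 7x7 Cartan matrix is
[[2, 0, -1, 0, -1, 0, 0], [0, 2, 0, 0, 0, -1, 0], [-1, 0, 2, -1, 0, 0, 0], [0, 0, -1, 2, 0, -1, 0], [-1, 0, 0, 0, 2, 0, -1], [0, -2, 0, -1, 0, 2, 0], [0, 0, 0, 0, -1, 0, 2]].
The roots have two lengths (squared-length ratio 2:1); the short ones are alpha_{2}. The associated Dynkin diagram is a chain of 7 nodes with a double edge at one end; the terminal node there is the unique short simple root (B_7), so the type is B_7 (the algebra so(15)).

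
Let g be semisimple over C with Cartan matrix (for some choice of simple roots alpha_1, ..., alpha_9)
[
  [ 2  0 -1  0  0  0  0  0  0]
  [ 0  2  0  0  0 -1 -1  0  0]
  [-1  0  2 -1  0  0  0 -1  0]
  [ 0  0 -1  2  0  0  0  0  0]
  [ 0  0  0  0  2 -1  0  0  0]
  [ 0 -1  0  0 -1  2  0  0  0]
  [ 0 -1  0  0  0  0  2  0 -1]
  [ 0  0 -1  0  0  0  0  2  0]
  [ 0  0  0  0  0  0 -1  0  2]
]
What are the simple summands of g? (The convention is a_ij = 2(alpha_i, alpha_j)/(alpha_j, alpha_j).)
The diagram associated to this matrix has two connected components: the simple roots {alpha_2, alpha_5, alpha_6, alpha_7, alpha_9} form a chain of 5 nodes with single edges (A_5), and {alpha_1, alpha_3, alpha_4, alpha_8} form a chain of 2 nodes with a fork of two nodes at one end (D_4). A semisimple Lie algebra decomposes uniquely as the direct sum of simple ideals, one per connected component of its Dynkin diagram, so g ≅ A_5 ⊕ D_4 (dimension 35 + 28 = 63).

A_5 + D_4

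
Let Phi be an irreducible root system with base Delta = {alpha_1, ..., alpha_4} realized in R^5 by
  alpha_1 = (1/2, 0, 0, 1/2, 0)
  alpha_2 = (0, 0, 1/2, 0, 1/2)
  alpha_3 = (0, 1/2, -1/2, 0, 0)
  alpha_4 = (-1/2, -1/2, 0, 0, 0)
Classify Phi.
A4

Compute the Cartan integers a_ij = 2(alpha_i, alpha_j)/(alpha_j, alpha_j); the resulting 4x4 Cartan matrix is
[[2, 0, 0, -1], [0, 2, -1, 0], [0, -1, 2, -1], [-1, 0, -1, 2]].
All simple roots have the same length, so the diagram is simply laced. The associated Dynkin diagram is a chain of 4 nodes with single edges (A_4), so the type is A_4 (the algebra sl(5)).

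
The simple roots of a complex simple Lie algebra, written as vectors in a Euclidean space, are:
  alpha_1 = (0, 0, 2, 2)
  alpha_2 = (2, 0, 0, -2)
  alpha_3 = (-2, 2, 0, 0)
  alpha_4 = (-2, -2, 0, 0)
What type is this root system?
Compute the Cartan integers a_ij = 2(alpha_i, alpha_j)/(alpha_j, alpha_j); the resulting 4x4 Cartan matrix is
[[2, -1, 0, 0], [-1, 2, -1, -1], [0, -1, 2, 0], [0, -1, 0, 2]].
All simple roots have the same length, so the diagram is simply laced. The associated Dynkin diagram is a chain of 2 nodes with a fork of two nodes at one end (D_4), so the type is D_4 (the algebra so(8)).

D4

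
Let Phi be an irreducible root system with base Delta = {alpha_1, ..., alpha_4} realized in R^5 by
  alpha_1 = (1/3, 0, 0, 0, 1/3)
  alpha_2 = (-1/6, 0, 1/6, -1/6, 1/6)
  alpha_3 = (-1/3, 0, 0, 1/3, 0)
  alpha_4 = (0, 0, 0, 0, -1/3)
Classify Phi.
type F_4

Compute the Cartan integers a_ij = 2(alpha_i, alpha_j)/(alpha_j, alpha_j); the resulting 4x4 Cartan matrix is
[[2, 0, -1, -2], [0, 2, 0, -1], [-1, 0, 2, 0], [-1, -1, 0, 2]].
The roots have two lengths (squared-length ratio 2:1); the short ones are alpha_{2,4}. The associated Dynkin diagram is a chain of 4 nodes with a double edge between the middle two (F_4), so the type is F_4.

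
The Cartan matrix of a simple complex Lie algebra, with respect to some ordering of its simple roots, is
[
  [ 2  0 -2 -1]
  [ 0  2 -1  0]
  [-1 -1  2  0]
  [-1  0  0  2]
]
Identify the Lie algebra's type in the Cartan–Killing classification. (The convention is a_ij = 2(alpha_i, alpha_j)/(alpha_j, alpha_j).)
type F_4

The matrix has rank 4 with 2's on the diagonal. Reading the off-diagonal entries as Dynkin edges (a single edge where a_ij = a_ji = -1; a double or triple edge where a_ij * a_ji = 2 or 3), the diagram is a chain of 4 nodes with a double edge between the middle two (F_4). One simple-root ordering that puts it in standard form is (alpha_4, alpha_1, alpha_3, alpha_2). So the algebra is type F_4.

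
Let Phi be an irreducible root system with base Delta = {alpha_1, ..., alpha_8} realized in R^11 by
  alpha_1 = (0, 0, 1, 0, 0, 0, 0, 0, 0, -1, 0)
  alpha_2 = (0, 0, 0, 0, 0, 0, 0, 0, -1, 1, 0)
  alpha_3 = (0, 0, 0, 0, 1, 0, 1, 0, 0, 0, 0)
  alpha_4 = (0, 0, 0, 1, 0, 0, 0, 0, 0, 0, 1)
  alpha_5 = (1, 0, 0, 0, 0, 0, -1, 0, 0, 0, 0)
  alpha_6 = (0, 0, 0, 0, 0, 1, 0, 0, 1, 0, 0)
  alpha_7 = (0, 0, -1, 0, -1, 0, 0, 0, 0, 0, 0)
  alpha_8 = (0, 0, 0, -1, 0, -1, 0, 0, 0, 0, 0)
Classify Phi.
A8

Compute the Cartan integers a_ij = 2(alpha_i, alpha_j)/(alpha_j, alpha_j); the resulting 8x8 Cartan matrix is
[[2, -1, 0, 0, 0, 0, -1, 0], [-1, 2, 0, 0, 0, -1, 0, 0], [0, 0, 2, 0, -1, 0, -1, 0], [0, 0, 0, 2, 0, 0, 0, -1], [0, 0, -1, 0, 2, 0, 0, 0], [0, -1, 0, 0, 0, 2, 0, -1], [-1, 0, -1, 0, 0, 0, 2, 0], [0, 0, 0, -1, 0, -1, 0, 2]].
All simple roots have the same length, so the diagram is simply laced. The associated Dynkin diagram is a chain of 8 nodes with single edges (A_8), so the type is A_8 (the algebra sl(9)).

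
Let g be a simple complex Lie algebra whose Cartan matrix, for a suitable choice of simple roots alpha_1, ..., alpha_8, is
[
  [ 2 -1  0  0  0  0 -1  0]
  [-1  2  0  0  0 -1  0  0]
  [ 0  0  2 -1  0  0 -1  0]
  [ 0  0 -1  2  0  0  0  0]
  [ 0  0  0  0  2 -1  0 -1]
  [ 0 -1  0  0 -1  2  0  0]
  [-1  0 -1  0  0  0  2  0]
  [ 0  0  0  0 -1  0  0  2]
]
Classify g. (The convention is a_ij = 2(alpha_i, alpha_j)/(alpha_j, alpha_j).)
The matrix has rank 8 with 2's on the diagonal. Reading the off-diagonal entries as Dynkin edges (a single edge where a_ij = a_ji = -1; a double or triple edge where a_ij * a_ji = 2 or 3), the diagram is a chain of 8 nodes with single edges (A_8). One simple-root ordering that puts it in standard form is (alpha_8, alpha_5, alpha_6, alpha_2, alpha_1, alpha_7, alpha_3, alpha_4). So the algebra is type A_8, i.e. sl(9).

A_8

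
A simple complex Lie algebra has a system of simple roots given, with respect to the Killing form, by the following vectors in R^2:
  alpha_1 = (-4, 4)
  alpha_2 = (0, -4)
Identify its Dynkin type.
B_2

Compute the Cartan integers a_ij = 2(alpha_i, alpha_j)/(alpha_j, alpha_j); the resulting 2x2 Cartan matrix is
[[2, -2], [-1, 2]].
The roots have two lengths (squared-length ratio 2:1); the short ones are alpha_{2}. The associated Dynkin diagram is a chain of 2 nodes with a double edge at one end; the terminal node there is the unique short simple root (B_2), so the type is B_2 (the algebra so(5)).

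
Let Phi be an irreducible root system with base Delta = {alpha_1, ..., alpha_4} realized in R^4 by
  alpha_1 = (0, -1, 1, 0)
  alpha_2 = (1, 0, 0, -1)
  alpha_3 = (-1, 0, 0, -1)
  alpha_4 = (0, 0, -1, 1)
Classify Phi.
type D_4

Compute the Cartan integers a_ij = 2(alpha_i, alpha_j)/(alpha_j, alpha_j); the resulting 4x4 Cartan matrix is
[[2, 0, 0, -1], [0, 2, 0, -1], [0, 0, 2, -1], [-1, -1, -1, 2]].
All simple roots have the same length, so the diagram is simply laced. The associated Dynkin diagram is a chain of 2 nodes with a fork of two nodes at one end (D_4), so the type is D_4 (the algebra so(8)).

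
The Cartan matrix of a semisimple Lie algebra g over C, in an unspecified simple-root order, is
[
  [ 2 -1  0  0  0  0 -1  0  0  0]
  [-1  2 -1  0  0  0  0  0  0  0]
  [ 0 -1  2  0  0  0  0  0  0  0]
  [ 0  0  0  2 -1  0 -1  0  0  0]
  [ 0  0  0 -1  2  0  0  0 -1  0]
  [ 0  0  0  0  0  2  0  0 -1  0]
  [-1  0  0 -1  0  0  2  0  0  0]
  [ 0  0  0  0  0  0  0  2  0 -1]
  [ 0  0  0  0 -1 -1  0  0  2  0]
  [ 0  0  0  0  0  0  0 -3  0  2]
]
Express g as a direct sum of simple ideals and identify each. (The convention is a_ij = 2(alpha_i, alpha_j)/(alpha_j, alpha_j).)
A_8 (sl(9)) ⊕ G_2

The diagram associated to this matrix has two connected components: the simple roots {alpha_1, alpha_2, alpha_3, alpha_4, alpha_5, alpha_6, alpha_7, alpha_9} form a chain of 8 nodes with single edges (A_8), and {alpha_8, alpha_10} form two nodes joined by a triple edge (G_2). A semisimple Lie algebra decomposes uniquely as the direct sum of simple ideals, one per connected component of its Dynkin diagram, so g ≅ A_8 ⊕ G_2 (dimension 80 + 14 = 94).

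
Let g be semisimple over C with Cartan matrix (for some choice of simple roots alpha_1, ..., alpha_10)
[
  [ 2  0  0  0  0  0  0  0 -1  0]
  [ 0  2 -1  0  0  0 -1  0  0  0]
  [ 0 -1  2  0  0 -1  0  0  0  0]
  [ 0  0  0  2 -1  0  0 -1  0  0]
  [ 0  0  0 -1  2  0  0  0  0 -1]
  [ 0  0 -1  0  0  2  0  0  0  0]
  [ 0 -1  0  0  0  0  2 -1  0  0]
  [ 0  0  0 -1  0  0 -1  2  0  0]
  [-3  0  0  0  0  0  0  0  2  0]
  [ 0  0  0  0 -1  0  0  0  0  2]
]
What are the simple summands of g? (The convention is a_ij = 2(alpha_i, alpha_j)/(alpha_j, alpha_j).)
A_8 (sl(9)) + G_2

The diagram associated to this matrix has two connected components: the simple roots {alpha_2, alpha_3, alpha_4, alpha_5, alpha_6, alpha_7, alpha_8, alpha_10} form a chain of 8 nodes with single edges (A_8), and {alpha_1, alpha_9} form two nodes joined by a triple edge (G_2). A semisimple Lie algebra decomposes uniquely as the direct sum of simple ideals, one per connected component of its Dynkin diagram, so g ≅ A_8 ⊕ G_2 (dimension 80 + 14 = 94).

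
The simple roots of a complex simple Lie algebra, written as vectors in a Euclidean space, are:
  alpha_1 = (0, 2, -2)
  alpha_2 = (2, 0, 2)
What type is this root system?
Compute the Cartan integers a_ij = 2(alpha_i, alpha_j)/(alpha_j, alpha_j); the resulting 2x2 Cartan matrix is
[[2, -1], [-1, 2]].
All simple roots have the same length, so the diagram is simply laced. The associated Dynkin diagram is a chain of 2 nodes with single edges (A_2), so the type is A_2 (the algebra sl(3)).

type A_2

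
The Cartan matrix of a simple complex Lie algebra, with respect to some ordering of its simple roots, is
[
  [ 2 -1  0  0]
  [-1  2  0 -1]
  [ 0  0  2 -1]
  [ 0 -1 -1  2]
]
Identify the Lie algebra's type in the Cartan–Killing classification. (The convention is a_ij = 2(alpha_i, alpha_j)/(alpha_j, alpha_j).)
The matrix has rank 4 with 2's on the diagonal. Reading the off-diagonal entries as Dynkin edges (a single edge where a_ij = a_ji = -1; a double or triple edge where a_ij * a_ji = 2 or 3), the diagram is a chain of 4 nodes with single edges (A_4). One simple-root ordering that puts it in standard form is (alpha_1, alpha_2, alpha_4, alpha_3). So the algebra is type A_4, i.e. sl(5).

A_4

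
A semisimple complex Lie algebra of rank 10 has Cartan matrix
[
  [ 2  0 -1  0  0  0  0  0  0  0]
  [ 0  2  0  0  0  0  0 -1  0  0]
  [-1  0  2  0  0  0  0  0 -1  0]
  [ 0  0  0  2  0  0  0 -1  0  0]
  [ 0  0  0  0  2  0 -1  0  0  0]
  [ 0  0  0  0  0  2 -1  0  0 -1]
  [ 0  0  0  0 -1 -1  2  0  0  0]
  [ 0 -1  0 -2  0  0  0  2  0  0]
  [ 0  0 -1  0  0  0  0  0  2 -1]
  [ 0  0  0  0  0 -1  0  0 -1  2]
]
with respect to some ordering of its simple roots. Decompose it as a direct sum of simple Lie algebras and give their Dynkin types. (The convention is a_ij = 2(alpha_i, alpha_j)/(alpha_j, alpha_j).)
The diagram associated to this matrix has two connected components: the simple roots {alpha_1, alpha_3, alpha_5, alpha_6, alpha_7, alpha_9, alpha_10} form a chain of 7 nodes with single edges (A_7), and {alpha_2, alpha_4, alpha_8} form a chain of 3 nodes with a double edge at one end; the terminal node there is the unique short simple root (B_3). A semisimple Lie algebra decomposes uniquely as the direct sum of simple ideals, one per connected component of its Dynkin diagram, so g ≅ A_7 ⊕ B_3 (dimension 63 + 21 = 84).

A7 ⊕ B3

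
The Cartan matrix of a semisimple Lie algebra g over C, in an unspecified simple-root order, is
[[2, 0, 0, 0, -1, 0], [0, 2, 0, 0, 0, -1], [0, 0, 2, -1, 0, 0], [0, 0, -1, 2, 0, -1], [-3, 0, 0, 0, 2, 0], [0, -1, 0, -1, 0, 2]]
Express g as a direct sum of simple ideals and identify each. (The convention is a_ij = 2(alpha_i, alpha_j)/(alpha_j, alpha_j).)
type A_4 + type G_2

The diagram associated to this matrix has two connected components: the simple roots {alpha_2, alpha_3, alpha_4, alpha_6} form a chain of 4 nodes with single edges (A_4), and {alpha_1, alpha_5} form two nodes joined by a triple edge (G_2). A semisimple Lie algebra decomposes uniquely as the direct sum of simple ideals, one per connected component of its Dynkin diagram, so g ≅ A_4 ⊕ G_2 (dimension 24 + 14 = 38).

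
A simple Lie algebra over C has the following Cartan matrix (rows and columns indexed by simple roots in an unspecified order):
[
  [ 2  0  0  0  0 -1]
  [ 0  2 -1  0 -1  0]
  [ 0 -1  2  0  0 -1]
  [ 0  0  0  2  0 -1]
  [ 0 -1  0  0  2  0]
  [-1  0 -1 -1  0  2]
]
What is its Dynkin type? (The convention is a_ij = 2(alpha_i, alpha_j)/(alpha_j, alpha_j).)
D_6

The matrix has rank 6 with 2's on the diagonal. Reading the off-diagonal entries as Dynkin edges (a single edge where a_ij = a_ji = -1; a double or triple edge where a_ij * a_ji = 2 or 3), the diagram is a chain of 4 nodes with a fork of two nodes at one end (D_6). One simple-root ordering that puts it in standard form is (alpha_5, alpha_2, alpha_3, alpha_6, alpha_1, alpha_4). So the algebra is type D_6, i.e. so(12).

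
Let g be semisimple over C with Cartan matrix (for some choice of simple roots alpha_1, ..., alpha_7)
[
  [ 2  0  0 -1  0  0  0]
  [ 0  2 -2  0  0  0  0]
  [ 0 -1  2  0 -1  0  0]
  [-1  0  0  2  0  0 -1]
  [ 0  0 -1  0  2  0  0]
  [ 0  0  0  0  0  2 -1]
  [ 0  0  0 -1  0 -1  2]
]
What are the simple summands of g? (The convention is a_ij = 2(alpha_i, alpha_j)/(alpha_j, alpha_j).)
The diagram associated to this matrix has two connected components: the simple roots {alpha_1, alpha_4, alpha_6, alpha_7} form a chain of 4 nodes with single edges (A_4), and {alpha_2, alpha_3, alpha_5} form a chain of 3 nodes with a double edge at one end; the terminal node there is the unique long simple root (C_3). A semisimple Lie algebra decomposes uniquely as the direct sum of simple ideals, one per connected component of its Dynkin diagram, so g ≅ A_4 ⊕ C_3 (dimension 24 + 21 = 45).

A4 + C3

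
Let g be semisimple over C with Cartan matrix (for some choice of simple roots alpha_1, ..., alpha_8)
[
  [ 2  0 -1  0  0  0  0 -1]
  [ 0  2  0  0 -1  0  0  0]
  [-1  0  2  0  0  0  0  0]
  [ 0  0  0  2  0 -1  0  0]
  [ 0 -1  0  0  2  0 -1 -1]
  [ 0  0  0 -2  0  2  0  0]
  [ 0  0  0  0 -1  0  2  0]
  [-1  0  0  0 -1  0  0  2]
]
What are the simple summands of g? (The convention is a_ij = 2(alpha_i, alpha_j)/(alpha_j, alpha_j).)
B_2 (so(5)) ⊕ D_6 (so(12))

The diagram associated to this matrix has two connected components: the simple roots {alpha_4, alpha_6} form a chain of 2 nodes with a double edge at one end; the terminal node there is the unique short simple root (B_2), and {alpha_1, alpha_2, alpha_3, alpha_5, alpha_7, alpha_8} form a chain of 4 nodes with a fork of two nodes at one end (D_6). A semisimple Lie algebra decomposes uniquely as the direct sum of simple ideals, one per connected component of its Dynkin diagram, so g ≅ B_2 ⊕ D_6 (dimension 10 + 66 = 76).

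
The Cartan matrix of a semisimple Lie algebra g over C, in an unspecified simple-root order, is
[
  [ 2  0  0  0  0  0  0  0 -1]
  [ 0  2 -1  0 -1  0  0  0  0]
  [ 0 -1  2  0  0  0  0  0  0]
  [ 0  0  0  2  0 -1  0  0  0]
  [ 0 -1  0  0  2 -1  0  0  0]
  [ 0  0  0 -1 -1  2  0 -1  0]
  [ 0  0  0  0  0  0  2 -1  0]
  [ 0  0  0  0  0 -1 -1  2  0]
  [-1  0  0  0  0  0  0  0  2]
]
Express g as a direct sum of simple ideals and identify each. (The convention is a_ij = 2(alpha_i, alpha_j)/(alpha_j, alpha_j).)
The diagram associated to this matrix has two connected components: the simple roots {alpha_1, alpha_9} form a chain of 2 nodes with single edges (A_2), and {alpha_2, alpha_3, alpha_4, alpha_5, alpha_6, alpha_7, alpha_8} form a chain of 6 nodes with one extra node attached to the third node from one end (E_7). A semisimple Lie algebra decomposes uniquely as the direct sum of simple ideals, one per connected component of its Dynkin diagram, so g ≅ A_2 ⊕ E_7 (dimension 8 + 133 = 141).

type A_2 + type E_7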